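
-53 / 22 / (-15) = 53 / 330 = 0.16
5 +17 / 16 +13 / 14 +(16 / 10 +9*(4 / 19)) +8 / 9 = 1089241 / 95760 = 11.37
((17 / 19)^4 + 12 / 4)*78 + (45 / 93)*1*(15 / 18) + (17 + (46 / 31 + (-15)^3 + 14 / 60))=-186154300684 / 60599265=-3071.89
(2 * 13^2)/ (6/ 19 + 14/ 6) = 19266/ 151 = 127.59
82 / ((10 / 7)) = 287 / 5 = 57.40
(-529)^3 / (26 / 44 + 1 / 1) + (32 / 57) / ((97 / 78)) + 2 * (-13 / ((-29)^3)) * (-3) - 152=-146389434520019616 / 1573212445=-93051281.78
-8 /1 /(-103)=8 /103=0.08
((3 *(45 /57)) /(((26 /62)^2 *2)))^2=1870130025 /41242084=45.35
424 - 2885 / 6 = -341 / 6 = -56.83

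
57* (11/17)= 627/17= 36.88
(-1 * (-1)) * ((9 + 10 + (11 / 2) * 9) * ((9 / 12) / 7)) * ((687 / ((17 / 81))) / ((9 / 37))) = 94024881 / 952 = 98765.63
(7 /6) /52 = 7 /312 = 0.02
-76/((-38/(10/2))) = 10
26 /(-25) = -26 /25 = -1.04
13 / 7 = 1.86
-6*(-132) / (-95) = -792 / 95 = -8.34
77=77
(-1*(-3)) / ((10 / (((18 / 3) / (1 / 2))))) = 18 / 5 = 3.60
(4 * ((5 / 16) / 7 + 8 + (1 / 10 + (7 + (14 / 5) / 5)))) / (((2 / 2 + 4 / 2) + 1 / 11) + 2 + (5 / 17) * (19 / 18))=74006559 / 6363350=11.63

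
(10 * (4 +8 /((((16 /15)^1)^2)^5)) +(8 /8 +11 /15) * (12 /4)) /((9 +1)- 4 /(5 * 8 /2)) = 29946861507961 /3367254360064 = 8.89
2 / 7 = 0.29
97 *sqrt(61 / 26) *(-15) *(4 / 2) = -1455 *sqrt(1586) / 13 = -4457.29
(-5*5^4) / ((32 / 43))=-4199.22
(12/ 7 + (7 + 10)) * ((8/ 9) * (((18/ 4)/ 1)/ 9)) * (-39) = -6812/ 21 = -324.38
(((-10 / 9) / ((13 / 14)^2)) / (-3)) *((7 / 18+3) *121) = 7233380 / 41067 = 176.14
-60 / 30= -2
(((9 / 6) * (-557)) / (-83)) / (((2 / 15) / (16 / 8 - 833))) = -62738.00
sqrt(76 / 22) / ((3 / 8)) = 8*sqrt(418) / 33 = 4.96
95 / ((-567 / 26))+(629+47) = 380822 / 567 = 671.64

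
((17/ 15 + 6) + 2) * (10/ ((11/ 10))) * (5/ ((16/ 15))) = 17125/ 44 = 389.20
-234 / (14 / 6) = -702 / 7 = -100.29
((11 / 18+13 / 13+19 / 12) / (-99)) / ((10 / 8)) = -23 / 891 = -0.03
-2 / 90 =-1 / 45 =-0.02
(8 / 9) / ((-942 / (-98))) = 392 / 4239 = 0.09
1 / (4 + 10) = 1 / 14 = 0.07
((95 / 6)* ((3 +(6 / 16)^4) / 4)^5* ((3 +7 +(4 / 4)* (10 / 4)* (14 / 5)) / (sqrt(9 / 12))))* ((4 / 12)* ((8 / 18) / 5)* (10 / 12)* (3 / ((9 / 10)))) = 9620756104692455507225* sqrt(3) / 2656331146614175432704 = 6.27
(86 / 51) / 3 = 86 / 153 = 0.56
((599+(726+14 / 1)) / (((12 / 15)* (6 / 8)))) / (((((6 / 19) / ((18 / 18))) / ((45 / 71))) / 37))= 23532925 / 142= 165724.82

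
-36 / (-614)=18 / 307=0.06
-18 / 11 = -1.64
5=5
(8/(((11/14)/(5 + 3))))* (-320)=-26065.45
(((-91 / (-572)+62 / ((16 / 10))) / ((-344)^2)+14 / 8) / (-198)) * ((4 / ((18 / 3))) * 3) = -569599 / 32216976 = -0.02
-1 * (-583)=583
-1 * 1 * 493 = -493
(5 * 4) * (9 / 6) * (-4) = -120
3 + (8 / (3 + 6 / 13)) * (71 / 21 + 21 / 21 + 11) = 36427 / 945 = 38.55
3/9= 1/3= 0.33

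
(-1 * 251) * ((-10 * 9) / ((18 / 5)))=6275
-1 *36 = -36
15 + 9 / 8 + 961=977.12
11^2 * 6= 726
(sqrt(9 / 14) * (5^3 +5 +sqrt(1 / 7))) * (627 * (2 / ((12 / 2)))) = 627 * sqrt(14) * (sqrt(7) +910) / 98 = 21847.80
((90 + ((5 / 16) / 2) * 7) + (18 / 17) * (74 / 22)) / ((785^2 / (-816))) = -1699251 / 13556950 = -0.13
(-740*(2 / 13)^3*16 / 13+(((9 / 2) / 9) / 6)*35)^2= 18770370025 / 117465223824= 0.16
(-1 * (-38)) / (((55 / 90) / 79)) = 54036 / 11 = 4912.36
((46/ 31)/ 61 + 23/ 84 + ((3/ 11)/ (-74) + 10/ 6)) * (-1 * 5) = -633926065/ 64649508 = -9.81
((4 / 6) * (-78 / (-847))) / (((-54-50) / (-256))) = 128 / 847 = 0.15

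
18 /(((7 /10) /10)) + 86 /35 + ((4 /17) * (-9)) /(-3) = 22126 /85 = 260.31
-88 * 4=-352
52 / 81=0.64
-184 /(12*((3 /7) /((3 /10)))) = -161 /15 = -10.73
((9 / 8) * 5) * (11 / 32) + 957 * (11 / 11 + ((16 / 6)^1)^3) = 44021351 / 2304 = 19106.49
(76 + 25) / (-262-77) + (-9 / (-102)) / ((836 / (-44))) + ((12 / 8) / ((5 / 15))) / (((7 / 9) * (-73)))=-21364825 / 55952967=-0.38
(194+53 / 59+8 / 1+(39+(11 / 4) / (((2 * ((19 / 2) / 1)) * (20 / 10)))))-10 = 2080313 / 8968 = 231.97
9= 9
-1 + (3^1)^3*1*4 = 107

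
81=81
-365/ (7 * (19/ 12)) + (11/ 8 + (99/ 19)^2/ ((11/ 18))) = 260165/ 20216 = 12.87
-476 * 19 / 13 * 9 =-81396 / 13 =-6261.23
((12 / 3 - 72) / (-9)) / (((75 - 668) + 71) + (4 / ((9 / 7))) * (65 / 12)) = -0.01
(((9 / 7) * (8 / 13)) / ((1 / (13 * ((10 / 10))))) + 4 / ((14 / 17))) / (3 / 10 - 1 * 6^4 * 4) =-1060 / 362859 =-0.00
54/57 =18/19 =0.95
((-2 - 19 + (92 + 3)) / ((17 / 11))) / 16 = 407 / 136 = 2.99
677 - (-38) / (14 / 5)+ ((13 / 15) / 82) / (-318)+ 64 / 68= 32186909053 / 46545660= 691.51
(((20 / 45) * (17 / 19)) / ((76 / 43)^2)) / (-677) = -31433 / 167167548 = -0.00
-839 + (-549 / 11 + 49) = -9239 / 11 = -839.91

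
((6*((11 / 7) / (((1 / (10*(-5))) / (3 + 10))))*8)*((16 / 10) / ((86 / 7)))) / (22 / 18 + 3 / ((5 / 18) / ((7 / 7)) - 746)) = -33168769920 / 6328181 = -5241.44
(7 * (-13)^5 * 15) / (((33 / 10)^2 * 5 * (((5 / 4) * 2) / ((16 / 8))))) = -207924080 / 363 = -572793.61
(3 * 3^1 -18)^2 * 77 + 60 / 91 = 567627 / 91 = 6237.66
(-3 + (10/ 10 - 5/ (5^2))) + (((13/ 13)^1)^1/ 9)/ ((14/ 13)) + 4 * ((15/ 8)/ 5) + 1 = 0.40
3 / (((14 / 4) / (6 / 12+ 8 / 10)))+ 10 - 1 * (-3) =494 / 35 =14.11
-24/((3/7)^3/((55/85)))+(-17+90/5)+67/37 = -194.47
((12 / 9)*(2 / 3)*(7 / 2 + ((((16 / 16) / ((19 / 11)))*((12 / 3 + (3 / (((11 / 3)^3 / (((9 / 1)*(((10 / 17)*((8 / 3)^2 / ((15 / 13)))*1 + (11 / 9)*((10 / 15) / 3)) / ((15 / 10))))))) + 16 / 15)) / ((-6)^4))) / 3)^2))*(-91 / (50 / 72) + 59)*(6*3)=-2046787265696835995704 / 507353731956905625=-4034.24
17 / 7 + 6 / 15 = 99 / 35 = 2.83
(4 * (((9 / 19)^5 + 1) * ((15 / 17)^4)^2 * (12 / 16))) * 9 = 10.16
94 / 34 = 47 / 17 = 2.76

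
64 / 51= 1.25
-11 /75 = -0.15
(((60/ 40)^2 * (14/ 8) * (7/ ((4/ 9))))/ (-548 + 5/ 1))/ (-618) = 441/ 2386304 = 0.00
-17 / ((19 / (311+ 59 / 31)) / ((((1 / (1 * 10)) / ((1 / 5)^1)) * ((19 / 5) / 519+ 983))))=-42064406960 / 305691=-137604.34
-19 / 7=-2.71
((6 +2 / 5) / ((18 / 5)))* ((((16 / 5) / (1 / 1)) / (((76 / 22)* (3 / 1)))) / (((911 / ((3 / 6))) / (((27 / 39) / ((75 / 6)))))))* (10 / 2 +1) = 2816 / 28127125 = 0.00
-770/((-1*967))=770/967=0.80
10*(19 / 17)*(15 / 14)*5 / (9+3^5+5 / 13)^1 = 92625 / 390439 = 0.24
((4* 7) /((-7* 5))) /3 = -4 /15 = -0.27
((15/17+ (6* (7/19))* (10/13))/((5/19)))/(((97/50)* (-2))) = -54225/21437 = -2.53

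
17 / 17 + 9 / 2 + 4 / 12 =35 / 6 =5.83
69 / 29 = 2.38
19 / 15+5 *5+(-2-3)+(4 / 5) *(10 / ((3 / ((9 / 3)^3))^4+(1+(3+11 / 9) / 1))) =1464692 / 64245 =22.80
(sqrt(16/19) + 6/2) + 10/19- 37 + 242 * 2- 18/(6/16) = 4 * sqrt(19)/19 + 7648/19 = 403.44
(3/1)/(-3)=-1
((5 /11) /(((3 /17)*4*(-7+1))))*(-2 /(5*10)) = 17 /3960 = 0.00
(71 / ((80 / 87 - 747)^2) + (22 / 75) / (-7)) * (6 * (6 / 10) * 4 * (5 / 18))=-369631150828 / 2211918597525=-0.17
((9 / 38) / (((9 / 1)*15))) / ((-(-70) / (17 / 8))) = 17 / 319200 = 0.00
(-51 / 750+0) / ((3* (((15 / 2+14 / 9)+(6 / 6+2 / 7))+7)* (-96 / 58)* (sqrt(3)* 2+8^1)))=3451 / 28405000-3451* sqrt(3) / 113620000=0.00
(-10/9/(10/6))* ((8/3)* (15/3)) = -80/9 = -8.89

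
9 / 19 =0.47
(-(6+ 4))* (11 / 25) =-22 / 5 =-4.40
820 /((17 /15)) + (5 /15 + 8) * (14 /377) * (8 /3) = 41781500 /57681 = 724.35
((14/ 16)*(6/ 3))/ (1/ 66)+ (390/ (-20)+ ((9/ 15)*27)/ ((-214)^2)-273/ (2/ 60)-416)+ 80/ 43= -83772329517/ 9846140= -8508.14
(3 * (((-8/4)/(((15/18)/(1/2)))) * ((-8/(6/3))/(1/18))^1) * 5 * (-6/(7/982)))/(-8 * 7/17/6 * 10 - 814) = 194718816/146279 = 1331.15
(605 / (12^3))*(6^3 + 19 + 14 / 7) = 47795 / 576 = 82.98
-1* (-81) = 81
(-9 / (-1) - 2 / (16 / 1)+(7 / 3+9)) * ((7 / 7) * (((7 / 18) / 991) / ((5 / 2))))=679 / 214056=0.00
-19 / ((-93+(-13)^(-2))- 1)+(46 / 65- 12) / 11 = -374549 / 454311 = -0.82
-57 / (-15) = 19 / 5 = 3.80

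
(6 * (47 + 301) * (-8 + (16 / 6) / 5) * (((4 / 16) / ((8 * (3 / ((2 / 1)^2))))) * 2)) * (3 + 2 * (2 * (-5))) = 110432 / 5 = 22086.40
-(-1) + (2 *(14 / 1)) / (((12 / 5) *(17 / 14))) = 10.61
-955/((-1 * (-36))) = -955/36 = -26.53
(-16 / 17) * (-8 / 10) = 64 / 85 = 0.75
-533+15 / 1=-518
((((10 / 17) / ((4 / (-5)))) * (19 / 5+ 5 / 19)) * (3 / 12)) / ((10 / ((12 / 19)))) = -579 / 12274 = -0.05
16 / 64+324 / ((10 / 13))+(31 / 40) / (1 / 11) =17199 / 40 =429.98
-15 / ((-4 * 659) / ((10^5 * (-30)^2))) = 337500000 / 659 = 512139.61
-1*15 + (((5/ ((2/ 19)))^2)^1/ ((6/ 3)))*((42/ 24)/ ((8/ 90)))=2840955/ 128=22194.96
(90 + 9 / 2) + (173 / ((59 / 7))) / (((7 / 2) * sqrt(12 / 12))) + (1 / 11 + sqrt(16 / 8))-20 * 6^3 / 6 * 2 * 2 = -3607849 / 1298 + sqrt(2) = -2778.13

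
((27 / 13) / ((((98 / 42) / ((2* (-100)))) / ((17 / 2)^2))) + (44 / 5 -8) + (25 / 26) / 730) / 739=-131442349 / 7552580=-17.40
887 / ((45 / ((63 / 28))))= 887 / 20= 44.35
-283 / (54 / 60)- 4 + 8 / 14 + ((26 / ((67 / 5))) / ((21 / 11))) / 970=-130148545 / 409437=-317.87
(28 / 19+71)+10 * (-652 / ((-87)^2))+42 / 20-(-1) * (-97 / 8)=354277109 / 5752440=61.59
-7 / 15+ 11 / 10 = 19 / 30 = 0.63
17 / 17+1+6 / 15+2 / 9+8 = 478 / 45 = 10.62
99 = 99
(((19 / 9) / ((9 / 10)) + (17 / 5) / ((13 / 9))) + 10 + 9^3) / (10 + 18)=1957789 / 73710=26.56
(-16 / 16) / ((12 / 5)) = -5 / 12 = -0.42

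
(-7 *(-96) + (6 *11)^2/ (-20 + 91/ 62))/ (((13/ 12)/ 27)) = 10890.15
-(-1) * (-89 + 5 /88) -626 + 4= -62563 /88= -710.94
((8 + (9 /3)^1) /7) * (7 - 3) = 44 /7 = 6.29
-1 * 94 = -94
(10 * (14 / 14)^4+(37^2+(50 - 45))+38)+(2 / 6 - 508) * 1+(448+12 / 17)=1363.04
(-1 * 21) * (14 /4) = -147 /2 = -73.50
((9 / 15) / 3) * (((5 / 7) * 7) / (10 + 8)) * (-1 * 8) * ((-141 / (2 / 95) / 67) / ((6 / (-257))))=-1147505 / 603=-1902.99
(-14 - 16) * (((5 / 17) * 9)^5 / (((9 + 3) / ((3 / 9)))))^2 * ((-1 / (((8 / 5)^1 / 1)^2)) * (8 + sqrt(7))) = 157641800537109375 * sqrt(7) / 1032188877029888 + 157641800537109375 / 129023609628736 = 1625.88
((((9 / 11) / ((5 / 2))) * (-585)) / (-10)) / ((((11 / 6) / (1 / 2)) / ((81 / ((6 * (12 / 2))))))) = 28431 / 2420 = 11.75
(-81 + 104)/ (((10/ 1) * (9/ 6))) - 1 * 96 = -1417/ 15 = -94.47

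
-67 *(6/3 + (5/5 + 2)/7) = -1139/7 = -162.71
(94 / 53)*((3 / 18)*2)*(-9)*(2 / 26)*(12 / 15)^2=-4512 / 17225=-0.26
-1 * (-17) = 17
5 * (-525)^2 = 1378125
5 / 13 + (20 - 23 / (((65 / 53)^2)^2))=182397062 / 17850625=10.22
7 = 7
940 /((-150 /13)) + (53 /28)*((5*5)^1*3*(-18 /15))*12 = -223204 /105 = -2125.75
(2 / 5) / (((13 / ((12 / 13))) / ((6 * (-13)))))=-144 / 65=-2.22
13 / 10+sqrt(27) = 13 / 10+3 * sqrt(3) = 6.50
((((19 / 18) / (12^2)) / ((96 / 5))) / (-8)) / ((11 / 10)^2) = -2375 / 60217344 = -0.00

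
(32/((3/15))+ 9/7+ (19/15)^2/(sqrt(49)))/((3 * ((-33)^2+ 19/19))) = 127193/2575125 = 0.05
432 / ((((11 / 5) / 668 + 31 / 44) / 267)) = 2118869280 / 13003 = 162952.34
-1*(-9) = 9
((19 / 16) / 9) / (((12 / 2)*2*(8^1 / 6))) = 19 / 2304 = 0.01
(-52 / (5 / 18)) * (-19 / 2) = 1778.40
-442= -442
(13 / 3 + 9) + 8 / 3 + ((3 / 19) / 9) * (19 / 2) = 97 / 6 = 16.17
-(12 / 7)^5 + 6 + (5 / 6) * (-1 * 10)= -864145 / 50421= -17.14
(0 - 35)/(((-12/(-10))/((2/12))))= -175/36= -4.86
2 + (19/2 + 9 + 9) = 59/2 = 29.50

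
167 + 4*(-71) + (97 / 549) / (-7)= -449728 / 3843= -117.03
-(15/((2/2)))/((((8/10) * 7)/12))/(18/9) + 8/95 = -21263/1330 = -15.99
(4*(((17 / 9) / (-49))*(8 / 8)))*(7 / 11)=-68 / 693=-0.10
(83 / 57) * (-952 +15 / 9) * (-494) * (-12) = -24609832 / 3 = -8203277.33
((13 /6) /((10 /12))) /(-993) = -13 /4965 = -0.00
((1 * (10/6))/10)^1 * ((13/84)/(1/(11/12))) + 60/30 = 12239/6048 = 2.02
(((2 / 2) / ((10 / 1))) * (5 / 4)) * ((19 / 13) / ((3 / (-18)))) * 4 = -57 / 13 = -4.38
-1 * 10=-10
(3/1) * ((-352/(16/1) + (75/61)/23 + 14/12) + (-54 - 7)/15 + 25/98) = -25358817/343735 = -73.77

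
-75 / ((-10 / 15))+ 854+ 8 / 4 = 1937 / 2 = 968.50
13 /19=0.68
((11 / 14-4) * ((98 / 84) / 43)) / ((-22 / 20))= 75 / 946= 0.08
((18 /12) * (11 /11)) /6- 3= -11 /4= -2.75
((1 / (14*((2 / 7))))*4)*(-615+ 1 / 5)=-3074 / 5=-614.80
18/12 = 3/2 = 1.50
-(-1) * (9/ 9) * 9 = 9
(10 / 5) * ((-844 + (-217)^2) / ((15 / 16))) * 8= 789248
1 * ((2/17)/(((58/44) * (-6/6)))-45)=-22229/493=-45.09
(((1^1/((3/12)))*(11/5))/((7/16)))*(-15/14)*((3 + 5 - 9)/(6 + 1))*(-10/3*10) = -35200/343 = -102.62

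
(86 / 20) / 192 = 43 / 1920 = 0.02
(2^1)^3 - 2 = 6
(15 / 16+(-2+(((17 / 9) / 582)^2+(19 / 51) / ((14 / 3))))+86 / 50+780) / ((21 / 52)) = 3313799697269321 / 1714104333900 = 1933.25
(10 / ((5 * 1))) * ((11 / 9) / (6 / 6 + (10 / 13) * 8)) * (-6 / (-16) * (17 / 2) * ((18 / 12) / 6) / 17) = 143 / 8928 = 0.02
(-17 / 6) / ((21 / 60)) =-170 / 21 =-8.10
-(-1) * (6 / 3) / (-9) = -2 / 9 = -0.22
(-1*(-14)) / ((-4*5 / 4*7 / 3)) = -6 / 5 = -1.20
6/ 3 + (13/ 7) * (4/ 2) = 40/ 7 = 5.71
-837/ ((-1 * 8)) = 837/ 8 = 104.62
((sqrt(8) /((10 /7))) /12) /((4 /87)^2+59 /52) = 229593 * sqrt(2) /2237015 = 0.15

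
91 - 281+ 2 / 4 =-379 / 2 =-189.50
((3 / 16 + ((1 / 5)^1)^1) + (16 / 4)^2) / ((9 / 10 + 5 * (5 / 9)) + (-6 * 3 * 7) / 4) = -0.59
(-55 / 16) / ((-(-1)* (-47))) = 55 / 752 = 0.07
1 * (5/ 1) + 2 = 7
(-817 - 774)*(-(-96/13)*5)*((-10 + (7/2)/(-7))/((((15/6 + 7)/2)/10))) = 320745600/247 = 1298565.18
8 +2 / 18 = 73 / 9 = 8.11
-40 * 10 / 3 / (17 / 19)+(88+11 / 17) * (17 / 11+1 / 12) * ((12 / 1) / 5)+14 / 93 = 104167 / 527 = 197.66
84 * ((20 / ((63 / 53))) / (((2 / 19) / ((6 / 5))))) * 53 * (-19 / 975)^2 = 308270896 / 950625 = 324.28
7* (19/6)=133/6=22.17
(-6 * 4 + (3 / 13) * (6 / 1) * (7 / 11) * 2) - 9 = -4467 / 143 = -31.24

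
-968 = -968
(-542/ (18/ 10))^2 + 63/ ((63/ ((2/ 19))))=139538062/ 1539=90668.01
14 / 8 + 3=19 / 4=4.75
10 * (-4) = -40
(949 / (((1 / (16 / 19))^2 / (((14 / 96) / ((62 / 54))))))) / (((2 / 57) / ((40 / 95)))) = 1025.74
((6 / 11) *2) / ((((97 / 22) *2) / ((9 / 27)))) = 4 / 97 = 0.04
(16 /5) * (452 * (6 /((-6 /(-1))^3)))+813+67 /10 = 77389 /90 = 859.88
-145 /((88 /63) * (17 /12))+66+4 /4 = -2347 /374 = -6.28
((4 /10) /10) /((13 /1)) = 1 /325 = 0.00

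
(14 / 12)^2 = 49 / 36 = 1.36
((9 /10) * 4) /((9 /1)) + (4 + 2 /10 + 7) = 58 /5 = 11.60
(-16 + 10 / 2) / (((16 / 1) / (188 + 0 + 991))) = -12969 / 16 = -810.56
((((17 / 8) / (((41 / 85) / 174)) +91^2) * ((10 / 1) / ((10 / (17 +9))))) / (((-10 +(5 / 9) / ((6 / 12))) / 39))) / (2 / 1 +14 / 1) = -6770574837 / 104960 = -64506.24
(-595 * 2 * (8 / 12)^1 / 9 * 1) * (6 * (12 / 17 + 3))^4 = -105859897920 / 4913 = -21546895.57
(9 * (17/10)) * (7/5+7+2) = 3978/25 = 159.12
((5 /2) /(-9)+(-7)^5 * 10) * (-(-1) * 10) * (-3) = 15126325 /3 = 5042108.33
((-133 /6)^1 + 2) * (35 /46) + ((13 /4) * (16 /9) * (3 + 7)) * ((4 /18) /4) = -90425 /7452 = -12.13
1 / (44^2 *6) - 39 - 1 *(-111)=836353 / 11616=72.00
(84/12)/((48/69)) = 10.06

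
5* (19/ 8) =95/ 8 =11.88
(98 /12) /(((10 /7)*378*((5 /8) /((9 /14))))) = 7 /450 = 0.02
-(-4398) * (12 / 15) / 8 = 2199 / 5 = 439.80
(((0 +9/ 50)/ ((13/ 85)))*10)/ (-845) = -153/ 10985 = -0.01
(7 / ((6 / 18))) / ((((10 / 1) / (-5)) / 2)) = -21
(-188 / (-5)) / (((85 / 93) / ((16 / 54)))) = 46624 / 3825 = 12.19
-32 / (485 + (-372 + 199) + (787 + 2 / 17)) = -544 / 18685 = -0.03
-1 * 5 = -5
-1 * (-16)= 16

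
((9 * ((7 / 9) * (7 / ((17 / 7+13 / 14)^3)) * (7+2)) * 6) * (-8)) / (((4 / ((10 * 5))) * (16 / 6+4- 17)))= 2178187200 / 3218513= 676.77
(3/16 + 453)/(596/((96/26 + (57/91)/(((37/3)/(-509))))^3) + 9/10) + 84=620.18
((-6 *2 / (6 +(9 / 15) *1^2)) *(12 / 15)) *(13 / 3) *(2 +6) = -1664 / 33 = -50.42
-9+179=170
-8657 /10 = -865.70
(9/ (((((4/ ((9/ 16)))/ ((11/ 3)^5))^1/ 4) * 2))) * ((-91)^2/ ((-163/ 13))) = -17337623303/ 15648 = -1107976.95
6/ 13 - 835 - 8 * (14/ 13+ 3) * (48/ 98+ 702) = -15126529/ 637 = -23746.51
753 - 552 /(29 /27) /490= 5342613 /7105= 751.95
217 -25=192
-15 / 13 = -1.15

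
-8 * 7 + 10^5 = 99944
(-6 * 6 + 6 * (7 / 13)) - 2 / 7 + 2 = -2826 / 91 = -31.05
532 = 532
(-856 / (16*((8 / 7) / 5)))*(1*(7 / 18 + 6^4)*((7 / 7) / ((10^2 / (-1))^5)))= 3495583 / 115200000000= 0.00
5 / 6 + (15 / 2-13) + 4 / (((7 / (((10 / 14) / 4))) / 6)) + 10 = 5.95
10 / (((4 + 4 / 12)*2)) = 15 / 13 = 1.15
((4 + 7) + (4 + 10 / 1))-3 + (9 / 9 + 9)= 32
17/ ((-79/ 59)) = -12.70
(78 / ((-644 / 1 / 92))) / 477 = -26 / 1113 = -0.02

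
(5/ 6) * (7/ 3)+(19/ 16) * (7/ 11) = 2.70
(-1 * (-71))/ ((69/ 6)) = 142/ 23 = 6.17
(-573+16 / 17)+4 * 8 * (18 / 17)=-9149 / 17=-538.18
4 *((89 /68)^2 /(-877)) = -7921 /1013812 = -0.01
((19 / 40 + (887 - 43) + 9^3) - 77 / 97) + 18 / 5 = 1576.28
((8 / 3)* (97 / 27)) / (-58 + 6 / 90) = -3880 / 23463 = -0.17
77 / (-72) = -77 / 72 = -1.07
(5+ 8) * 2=26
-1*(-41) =41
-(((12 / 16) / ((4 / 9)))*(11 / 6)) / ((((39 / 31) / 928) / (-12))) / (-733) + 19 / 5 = -33.56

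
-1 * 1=-1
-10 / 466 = -5 / 233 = -0.02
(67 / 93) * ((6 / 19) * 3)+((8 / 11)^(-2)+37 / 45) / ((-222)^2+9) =57074065537 / 83616701760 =0.68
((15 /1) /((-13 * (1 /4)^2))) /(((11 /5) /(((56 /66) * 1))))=-11200 /1573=-7.12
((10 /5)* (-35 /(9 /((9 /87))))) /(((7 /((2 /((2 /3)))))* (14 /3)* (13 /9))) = -135 /2639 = -0.05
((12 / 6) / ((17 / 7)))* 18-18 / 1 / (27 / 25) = -94 / 51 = -1.84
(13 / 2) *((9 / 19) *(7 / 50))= 819 / 1900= 0.43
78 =78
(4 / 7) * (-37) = -148 / 7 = -21.14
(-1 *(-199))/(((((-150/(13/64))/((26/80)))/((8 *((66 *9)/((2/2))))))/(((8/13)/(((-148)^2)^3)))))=-256113/10509215371264000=-0.00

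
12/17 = 0.71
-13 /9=-1.44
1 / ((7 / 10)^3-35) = -0.03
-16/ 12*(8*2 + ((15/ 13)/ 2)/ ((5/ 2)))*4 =-3376/ 39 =-86.56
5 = 5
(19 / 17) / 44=0.03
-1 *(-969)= 969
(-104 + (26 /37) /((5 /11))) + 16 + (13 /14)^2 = -3103559 /36260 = -85.59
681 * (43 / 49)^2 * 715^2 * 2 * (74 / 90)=3175678781990 / 7203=440882796.33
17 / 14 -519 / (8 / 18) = -32663 / 28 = -1166.54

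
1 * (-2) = -2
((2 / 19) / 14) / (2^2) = 0.00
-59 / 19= -3.11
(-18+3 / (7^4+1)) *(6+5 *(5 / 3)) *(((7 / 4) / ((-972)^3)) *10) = 21688555 / 4411657550592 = 0.00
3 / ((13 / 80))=240 / 13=18.46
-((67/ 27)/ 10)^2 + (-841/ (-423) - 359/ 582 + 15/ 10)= 2.81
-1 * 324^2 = -104976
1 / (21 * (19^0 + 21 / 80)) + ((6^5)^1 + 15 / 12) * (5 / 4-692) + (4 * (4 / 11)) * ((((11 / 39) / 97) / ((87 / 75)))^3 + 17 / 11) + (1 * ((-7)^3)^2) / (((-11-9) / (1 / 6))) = -48553865184232268967550078361 / 9036448725753963193680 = -5373113.56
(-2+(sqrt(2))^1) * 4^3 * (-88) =11264-5632 * sqrt(2) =3299.15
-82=-82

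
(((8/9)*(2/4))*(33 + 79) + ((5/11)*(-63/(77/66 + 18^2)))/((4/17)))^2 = 364217033349841/149226144804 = 2440.71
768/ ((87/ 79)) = 20224/ 29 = 697.38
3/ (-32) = -3/ 32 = -0.09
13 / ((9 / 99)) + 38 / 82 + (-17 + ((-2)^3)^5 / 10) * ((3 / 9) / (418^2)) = 15415223291 / 107455260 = 143.46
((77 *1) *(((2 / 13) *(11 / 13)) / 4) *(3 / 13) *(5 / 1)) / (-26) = -12705 / 114244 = -0.11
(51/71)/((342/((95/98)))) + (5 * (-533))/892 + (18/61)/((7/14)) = -680190853/283949022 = -2.40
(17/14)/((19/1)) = 17/266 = 0.06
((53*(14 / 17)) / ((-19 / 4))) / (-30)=1484 / 4845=0.31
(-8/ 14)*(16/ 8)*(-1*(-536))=-4288/ 7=-612.57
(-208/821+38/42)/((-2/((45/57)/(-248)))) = 56155/54159728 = 0.00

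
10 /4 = 5 /2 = 2.50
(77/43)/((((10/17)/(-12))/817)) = -149226/5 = -29845.20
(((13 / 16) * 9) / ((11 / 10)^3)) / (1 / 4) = 29250 / 1331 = 21.98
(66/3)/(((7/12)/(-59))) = -15576/7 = -2225.14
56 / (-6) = -28 / 3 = -9.33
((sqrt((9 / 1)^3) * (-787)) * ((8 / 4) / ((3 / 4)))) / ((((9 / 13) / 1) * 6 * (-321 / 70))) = 2864680 / 963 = 2974.75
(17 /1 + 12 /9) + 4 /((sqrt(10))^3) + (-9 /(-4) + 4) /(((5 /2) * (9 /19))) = sqrt(10) /25 + 425 /18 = 23.74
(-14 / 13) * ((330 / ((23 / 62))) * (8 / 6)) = -381920 / 299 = -1277.32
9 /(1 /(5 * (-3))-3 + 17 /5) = 27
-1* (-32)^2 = -1024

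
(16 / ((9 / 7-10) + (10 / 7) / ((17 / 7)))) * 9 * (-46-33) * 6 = 8122464 / 967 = 8399.65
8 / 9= 0.89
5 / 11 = 0.45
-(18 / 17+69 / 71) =-2451 / 1207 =-2.03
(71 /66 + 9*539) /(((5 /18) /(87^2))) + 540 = 7271651259 /55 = 132211841.07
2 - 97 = -95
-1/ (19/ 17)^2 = -289/ 361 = -0.80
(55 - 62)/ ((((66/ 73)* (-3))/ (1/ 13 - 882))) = -5858615/ 2574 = -2276.07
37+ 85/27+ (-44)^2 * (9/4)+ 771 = 139513/27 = 5167.15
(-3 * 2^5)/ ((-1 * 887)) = 96/ 887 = 0.11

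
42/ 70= 0.60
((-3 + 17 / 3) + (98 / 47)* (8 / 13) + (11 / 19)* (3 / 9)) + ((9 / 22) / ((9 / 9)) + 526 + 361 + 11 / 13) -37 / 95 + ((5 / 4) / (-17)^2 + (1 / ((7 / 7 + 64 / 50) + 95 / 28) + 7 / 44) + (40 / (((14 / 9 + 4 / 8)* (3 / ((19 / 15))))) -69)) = 29419491687193 / 35378485545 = 831.56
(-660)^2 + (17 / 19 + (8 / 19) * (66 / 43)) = 355886459 / 817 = 435601.54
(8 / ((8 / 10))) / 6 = 5 / 3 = 1.67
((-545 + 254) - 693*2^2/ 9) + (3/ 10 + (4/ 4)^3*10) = -588.70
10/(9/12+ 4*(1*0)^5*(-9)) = 40/3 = 13.33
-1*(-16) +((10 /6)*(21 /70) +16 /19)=17.34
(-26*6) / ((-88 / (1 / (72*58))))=13 / 30624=0.00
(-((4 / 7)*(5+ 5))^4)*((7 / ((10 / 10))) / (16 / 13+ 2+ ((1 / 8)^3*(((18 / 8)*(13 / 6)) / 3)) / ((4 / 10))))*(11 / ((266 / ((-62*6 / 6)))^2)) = -2881969192960000 / 2092675688243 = -1377.17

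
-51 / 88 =-0.58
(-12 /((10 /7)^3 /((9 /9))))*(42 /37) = -21609 /4625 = -4.67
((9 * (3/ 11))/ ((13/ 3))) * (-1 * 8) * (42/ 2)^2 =-285768/ 143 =-1998.38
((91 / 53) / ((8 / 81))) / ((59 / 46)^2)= 3899259 / 368986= 10.57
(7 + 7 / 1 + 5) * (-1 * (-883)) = 16777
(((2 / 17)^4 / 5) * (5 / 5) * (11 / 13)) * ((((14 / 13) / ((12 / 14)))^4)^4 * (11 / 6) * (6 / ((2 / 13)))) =1069085988668115185623529626568 / 11961878924712602672190070110405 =0.09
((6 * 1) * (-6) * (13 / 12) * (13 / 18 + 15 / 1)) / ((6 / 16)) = -14716 / 9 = -1635.11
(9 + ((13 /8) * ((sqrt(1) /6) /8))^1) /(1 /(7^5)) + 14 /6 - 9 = 19433641 /128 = 151825.32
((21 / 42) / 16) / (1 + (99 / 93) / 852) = 2201 / 70520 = 0.03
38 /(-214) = -19 /107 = -0.18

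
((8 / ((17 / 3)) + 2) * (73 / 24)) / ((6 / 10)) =10585 / 612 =17.30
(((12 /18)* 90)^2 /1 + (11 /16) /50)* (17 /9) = 48960187 /7200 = 6800.03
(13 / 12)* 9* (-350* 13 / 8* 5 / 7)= -63375 / 16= -3960.94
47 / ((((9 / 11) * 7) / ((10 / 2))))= 2585 / 63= 41.03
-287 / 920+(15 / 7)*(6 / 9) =1.12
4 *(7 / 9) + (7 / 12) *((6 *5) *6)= 973 / 9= 108.11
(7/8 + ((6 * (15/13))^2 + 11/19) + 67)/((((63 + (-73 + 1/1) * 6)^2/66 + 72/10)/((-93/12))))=-5097344725/11699702352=-0.44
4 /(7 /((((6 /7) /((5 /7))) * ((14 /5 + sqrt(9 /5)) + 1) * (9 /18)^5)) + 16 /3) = 1575 * sqrt(5) /150364 + 10923 /150364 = 0.10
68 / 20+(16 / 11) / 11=2137 / 605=3.53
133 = 133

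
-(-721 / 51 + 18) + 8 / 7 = -971 / 357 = -2.72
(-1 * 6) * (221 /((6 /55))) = -12155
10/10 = 1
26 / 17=1.53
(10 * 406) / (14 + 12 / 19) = 38570 / 139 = 277.48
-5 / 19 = -0.26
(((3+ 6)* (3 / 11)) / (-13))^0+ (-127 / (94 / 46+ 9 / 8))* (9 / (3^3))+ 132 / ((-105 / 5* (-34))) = -2534183 / 208131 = -12.18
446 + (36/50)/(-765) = 947748/2125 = 446.00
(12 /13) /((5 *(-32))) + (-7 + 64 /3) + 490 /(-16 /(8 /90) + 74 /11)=17096303 /1486680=11.50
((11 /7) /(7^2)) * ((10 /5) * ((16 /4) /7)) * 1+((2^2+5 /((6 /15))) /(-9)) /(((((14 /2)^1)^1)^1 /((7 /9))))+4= 496957 /129654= 3.83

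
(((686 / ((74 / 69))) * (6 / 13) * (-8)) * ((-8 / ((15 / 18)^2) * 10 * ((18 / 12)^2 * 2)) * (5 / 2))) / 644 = 2286144 / 481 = 4752.90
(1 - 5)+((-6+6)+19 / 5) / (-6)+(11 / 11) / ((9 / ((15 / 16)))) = -1087 / 240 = -4.53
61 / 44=1.39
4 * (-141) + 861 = 297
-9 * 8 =-72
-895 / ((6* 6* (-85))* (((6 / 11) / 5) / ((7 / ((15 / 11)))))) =151613 / 11016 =13.76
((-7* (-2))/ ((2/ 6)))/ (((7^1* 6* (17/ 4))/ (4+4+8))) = 3.76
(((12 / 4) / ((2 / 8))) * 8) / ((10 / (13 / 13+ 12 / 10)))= 528 / 25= 21.12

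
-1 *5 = -5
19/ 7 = 2.71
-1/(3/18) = -6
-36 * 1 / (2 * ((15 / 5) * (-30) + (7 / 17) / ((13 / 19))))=3978 / 19757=0.20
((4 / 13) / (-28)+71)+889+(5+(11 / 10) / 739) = 964.99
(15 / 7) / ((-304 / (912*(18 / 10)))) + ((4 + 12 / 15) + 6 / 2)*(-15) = -900 / 7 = -128.57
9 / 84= 3 / 28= 0.11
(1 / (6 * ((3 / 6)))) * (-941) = -941 / 3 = -313.67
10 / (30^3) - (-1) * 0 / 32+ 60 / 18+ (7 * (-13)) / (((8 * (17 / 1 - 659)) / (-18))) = 1741939 / 577800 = 3.01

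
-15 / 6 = -5 / 2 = -2.50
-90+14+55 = -21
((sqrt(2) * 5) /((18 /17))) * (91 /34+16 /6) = 2725 * sqrt(2) /108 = 35.68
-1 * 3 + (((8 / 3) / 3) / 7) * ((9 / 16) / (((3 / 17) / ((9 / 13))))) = -495 / 182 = -2.72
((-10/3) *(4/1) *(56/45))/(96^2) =-7/3888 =-0.00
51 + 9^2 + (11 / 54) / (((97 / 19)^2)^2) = 631038148499 / 4780581174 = 132.00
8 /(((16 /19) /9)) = 171 /2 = 85.50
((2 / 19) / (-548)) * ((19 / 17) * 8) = -0.00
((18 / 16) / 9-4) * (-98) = 1519 / 4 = 379.75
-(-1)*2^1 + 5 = 7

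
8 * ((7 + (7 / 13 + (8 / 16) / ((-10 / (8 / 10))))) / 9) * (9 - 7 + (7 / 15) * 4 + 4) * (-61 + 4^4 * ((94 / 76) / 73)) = -60266932016 / 20284875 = -2971.03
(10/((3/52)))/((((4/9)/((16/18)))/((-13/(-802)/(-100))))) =-338/6015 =-0.06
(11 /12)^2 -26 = -3623 /144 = -25.16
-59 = -59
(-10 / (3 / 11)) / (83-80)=-110 / 9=-12.22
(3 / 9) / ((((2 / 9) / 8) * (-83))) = -12 / 83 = -0.14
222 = 222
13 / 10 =1.30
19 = 19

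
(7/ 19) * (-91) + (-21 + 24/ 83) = -85532/ 1577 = -54.24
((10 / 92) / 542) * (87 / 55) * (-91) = -7917 / 274252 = -0.03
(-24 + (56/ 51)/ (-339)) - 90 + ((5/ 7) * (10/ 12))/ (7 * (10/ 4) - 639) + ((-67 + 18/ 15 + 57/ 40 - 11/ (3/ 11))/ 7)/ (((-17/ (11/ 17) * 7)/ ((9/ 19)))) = -113.97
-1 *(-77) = 77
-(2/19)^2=-4/361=-0.01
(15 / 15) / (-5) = -1 / 5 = -0.20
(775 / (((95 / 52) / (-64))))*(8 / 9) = -4126720 / 171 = -24132.87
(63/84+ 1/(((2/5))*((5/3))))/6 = 3/8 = 0.38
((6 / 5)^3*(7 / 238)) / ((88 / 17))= 27 / 2750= 0.01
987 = 987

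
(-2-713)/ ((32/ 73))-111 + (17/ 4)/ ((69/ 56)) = -3838927/ 2208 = -1738.64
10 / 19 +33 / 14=767 / 266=2.88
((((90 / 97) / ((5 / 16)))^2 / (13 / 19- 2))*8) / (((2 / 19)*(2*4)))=-14971392 / 235225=-63.65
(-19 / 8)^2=361 / 64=5.64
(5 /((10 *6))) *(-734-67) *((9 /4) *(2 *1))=-2403 /8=-300.38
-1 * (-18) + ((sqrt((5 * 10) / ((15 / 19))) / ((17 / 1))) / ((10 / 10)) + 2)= sqrt(570) / 51 + 20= 20.47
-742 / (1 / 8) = -5936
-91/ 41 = -2.22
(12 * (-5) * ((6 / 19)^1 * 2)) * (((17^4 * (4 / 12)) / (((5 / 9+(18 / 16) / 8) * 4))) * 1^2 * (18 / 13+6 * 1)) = -277102632960 / 99047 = -2797688.30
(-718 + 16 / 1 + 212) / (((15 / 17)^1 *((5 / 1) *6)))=-833 / 45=-18.51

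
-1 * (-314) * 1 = 314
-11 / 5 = -2.20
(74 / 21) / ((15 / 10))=148 / 63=2.35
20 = 20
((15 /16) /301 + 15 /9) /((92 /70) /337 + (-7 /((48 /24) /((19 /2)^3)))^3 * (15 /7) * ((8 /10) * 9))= -2601640000 /649575906832223078019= -0.00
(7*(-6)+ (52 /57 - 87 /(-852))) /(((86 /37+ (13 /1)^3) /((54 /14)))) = -2945829 /40982620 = -0.07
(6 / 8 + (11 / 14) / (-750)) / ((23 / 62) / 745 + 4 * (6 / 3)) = 18161908 / 194010075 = 0.09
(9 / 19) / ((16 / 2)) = 9 / 152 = 0.06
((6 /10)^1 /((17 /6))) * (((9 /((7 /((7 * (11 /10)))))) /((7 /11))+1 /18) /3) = 9836 /8925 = 1.10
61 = 61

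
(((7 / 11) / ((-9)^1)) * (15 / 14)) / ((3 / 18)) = -5 / 11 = -0.45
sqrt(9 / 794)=3*sqrt(794) / 794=0.11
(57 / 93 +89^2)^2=60304624900 / 961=62751950.99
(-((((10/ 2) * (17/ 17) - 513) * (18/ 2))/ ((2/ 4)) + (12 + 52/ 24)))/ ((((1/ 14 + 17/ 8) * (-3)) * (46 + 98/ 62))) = -29.12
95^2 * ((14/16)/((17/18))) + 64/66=18765151/2244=8362.37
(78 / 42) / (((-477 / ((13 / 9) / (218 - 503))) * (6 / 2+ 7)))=169 / 85645350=0.00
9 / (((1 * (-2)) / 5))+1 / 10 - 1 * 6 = -28.40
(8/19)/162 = 4/1539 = 0.00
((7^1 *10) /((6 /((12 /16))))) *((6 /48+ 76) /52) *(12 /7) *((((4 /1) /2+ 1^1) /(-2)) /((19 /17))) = -465885 /15808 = -29.47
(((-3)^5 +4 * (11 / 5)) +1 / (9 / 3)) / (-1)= 3508 / 15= 233.87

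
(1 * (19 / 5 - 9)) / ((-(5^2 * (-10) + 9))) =-26 / 1205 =-0.02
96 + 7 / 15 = 1447 / 15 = 96.47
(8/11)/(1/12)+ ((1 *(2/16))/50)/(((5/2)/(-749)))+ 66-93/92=18460753/253000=72.97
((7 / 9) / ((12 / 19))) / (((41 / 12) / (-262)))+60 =-12706 / 369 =-34.43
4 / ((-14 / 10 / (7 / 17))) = -20 / 17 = -1.18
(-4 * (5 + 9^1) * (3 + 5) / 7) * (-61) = 3904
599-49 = 550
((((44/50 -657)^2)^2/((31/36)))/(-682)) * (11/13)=-1303063694165003058/4880078125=-267016974.07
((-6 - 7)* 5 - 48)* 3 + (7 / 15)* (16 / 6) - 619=-43054 / 45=-956.76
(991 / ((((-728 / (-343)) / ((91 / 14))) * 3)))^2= 2357976481 / 2304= 1023427.29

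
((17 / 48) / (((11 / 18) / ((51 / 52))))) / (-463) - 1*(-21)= 44489847 / 2118688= 21.00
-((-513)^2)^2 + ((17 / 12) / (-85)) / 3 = -12466426060981 / 180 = -69257922561.01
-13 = -13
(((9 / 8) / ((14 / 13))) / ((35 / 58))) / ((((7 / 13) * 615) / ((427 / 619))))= 896883 / 248714200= 0.00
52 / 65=4 / 5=0.80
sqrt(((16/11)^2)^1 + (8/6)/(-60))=sqrt(56995)/165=1.45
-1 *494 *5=-2470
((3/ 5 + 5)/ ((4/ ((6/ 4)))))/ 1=21/ 10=2.10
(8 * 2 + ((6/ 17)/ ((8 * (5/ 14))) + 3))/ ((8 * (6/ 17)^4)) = 15972163/ 103680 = 154.05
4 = 4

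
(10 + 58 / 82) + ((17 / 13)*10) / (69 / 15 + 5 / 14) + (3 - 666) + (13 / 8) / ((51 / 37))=-48933986441 / 75460008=-648.48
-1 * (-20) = 20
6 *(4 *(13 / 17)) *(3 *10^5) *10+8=936000136 / 17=55058831.53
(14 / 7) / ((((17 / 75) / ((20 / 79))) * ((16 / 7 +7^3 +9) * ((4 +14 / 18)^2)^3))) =279006525 / 526354615638034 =0.00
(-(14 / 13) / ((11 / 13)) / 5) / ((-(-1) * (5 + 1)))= -0.04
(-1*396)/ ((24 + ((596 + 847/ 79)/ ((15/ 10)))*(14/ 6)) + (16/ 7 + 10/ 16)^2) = -294319872/ 725588629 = -0.41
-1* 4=-4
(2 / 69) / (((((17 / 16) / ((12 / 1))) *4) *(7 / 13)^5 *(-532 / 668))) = -1984189792 / 874014421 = -2.27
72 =72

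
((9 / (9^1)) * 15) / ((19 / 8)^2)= 960 / 361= 2.66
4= 4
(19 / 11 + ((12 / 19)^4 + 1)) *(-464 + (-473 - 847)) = -7381703184 / 1433531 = -5149.32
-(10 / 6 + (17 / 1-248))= 688 / 3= 229.33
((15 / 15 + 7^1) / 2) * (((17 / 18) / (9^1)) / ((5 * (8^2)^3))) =0.00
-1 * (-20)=20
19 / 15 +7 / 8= 257 / 120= 2.14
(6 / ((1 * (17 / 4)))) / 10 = 12 / 85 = 0.14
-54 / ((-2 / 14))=378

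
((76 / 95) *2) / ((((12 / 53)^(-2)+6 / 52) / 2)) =29952 / 183665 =0.16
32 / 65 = 0.49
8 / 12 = 2 / 3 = 0.67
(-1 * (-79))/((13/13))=79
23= 23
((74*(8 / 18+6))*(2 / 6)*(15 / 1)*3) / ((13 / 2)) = 42920 / 39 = 1100.51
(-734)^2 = 538756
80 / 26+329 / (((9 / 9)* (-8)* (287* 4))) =51869 / 17056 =3.04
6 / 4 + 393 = 789 / 2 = 394.50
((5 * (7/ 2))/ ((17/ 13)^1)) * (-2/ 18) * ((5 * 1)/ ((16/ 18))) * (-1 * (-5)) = -11375/ 272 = -41.82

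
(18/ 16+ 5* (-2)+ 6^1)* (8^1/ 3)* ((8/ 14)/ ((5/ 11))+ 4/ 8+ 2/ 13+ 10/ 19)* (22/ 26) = -15.81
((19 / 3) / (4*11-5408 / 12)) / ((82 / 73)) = -0.01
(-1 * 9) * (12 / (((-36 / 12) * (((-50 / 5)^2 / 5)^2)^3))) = 9 / 16000000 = 0.00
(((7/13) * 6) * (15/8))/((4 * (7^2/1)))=45/1456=0.03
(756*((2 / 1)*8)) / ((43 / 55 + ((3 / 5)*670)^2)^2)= 36590400 / 79001219157169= 0.00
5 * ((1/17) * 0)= 0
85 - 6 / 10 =422 / 5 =84.40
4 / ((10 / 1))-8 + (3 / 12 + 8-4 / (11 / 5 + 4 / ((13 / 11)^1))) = -0.07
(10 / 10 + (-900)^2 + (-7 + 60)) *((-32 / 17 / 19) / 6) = -4320288 / 323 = -13375.50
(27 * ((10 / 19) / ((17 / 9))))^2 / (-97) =-5904900 / 10119913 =-0.58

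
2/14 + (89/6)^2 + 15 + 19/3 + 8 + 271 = 131167/252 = 520.50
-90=-90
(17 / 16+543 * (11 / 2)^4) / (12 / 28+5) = 1739080 / 19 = 91530.53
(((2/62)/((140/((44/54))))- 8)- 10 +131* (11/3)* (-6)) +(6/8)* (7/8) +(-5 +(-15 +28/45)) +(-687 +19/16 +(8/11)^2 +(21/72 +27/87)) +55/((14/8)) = -11749927265147/3289476960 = -3571.97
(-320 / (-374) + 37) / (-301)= -7079 / 56287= -0.13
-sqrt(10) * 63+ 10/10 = 1-63 * sqrt(10) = -198.22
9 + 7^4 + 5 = 2415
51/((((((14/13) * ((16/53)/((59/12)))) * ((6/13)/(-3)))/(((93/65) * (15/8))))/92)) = -4434576939/3584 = -1237326.15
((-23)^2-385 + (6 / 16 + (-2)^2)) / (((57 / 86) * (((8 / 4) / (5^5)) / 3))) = 159503125 / 152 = 1049362.66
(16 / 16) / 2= 1 / 2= 0.50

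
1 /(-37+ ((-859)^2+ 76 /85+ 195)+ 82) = 85 /62740361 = 0.00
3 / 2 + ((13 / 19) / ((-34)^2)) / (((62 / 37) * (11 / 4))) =2808887 / 1872431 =1.50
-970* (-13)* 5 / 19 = 63050 / 19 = 3318.42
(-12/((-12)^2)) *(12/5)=-1/5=-0.20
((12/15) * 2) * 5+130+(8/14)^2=6778/49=138.33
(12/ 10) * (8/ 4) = 12/ 5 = 2.40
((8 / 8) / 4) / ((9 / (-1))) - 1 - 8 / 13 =-769 / 468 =-1.64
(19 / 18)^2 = 361 / 324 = 1.11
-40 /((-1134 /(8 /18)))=80 /5103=0.02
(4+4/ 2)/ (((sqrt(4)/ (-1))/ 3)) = -9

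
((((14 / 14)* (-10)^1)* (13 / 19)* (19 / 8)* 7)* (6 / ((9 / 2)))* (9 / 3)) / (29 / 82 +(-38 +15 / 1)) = 37310 / 1857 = 20.09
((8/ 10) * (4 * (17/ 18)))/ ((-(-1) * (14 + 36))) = 68/ 1125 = 0.06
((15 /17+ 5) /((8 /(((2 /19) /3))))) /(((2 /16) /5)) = 1000 /969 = 1.03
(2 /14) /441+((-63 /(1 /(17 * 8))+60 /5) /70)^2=1152980917 /77175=14939.82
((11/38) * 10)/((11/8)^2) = 320/209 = 1.53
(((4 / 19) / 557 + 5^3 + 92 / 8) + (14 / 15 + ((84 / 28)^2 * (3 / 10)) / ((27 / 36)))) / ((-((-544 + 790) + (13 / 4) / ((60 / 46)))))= -179107172 / 315574477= -0.57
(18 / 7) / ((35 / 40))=144 / 49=2.94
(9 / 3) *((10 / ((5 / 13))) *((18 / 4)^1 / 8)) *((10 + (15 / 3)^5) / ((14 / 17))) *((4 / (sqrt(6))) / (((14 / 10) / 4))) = 31177575 *sqrt(6) / 98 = 779277.04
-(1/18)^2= -1/324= -0.00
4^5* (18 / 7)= 18432 / 7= 2633.14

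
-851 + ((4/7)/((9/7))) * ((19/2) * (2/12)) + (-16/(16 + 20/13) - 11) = -442313/513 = -862.21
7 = 7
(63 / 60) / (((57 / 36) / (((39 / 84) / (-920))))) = -117 / 349600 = -0.00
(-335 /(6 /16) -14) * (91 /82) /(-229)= 123851 /28167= 4.40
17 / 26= 0.65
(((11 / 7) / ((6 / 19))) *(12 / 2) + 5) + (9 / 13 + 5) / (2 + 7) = 29066 / 819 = 35.49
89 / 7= 12.71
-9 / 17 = -0.53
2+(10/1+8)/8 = 17/4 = 4.25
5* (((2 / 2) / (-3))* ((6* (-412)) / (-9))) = -4120 / 9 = -457.78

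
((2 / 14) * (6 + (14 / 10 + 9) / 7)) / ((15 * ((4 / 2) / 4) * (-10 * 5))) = -262 / 91875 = -0.00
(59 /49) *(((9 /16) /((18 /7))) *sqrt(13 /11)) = 59 *sqrt(143) /2464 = 0.29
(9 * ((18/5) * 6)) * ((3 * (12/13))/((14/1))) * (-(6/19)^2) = -629856/164255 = -3.83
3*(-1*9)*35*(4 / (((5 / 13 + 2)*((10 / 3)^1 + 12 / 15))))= -368550 / 961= -383.51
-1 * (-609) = 609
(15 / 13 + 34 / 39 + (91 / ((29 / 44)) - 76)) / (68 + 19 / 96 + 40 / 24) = 2319712 / 2528539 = 0.92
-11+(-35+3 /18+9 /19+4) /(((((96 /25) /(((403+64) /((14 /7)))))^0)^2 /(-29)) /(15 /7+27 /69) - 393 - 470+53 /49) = -104107171085 /9494690963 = -10.96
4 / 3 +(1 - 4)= -5 / 3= -1.67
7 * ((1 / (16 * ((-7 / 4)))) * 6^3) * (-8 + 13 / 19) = 7506 / 19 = 395.05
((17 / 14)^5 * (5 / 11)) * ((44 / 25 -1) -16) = -540965517 / 29580320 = -18.29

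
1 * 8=8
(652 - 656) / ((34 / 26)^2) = -676 / 289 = -2.34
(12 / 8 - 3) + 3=3 / 2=1.50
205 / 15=41 / 3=13.67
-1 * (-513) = 513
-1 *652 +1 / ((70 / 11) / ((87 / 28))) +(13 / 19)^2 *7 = -458664963 / 707560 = -648.23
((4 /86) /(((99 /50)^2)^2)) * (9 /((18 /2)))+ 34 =140451636662 /4130562843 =34.00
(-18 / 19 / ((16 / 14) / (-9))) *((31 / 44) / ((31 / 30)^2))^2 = 28704375 / 8837356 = 3.25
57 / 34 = 1.68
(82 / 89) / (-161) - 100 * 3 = -300.01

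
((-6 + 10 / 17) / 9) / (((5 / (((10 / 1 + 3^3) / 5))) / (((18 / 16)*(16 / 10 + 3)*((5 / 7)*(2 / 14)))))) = -19573 / 41650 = -0.47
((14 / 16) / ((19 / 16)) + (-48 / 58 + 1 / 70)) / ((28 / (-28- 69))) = 286053 / 1079960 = 0.26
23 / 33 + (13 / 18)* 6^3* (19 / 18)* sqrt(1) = 1819 / 11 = 165.36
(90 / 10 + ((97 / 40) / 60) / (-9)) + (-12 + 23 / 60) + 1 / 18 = -55417 / 21600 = -2.57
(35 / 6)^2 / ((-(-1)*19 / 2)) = 1225 / 342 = 3.58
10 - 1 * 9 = 1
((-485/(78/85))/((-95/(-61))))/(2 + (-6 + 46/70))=17603075/173394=101.52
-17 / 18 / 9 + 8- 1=1117 / 162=6.90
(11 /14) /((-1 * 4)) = -11 /56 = -0.20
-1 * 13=-13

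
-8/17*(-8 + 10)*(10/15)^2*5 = -320/153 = -2.09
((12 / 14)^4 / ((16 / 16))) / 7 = 1296 / 16807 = 0.08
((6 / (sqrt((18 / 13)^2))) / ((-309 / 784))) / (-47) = 10192 / 43569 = 0.23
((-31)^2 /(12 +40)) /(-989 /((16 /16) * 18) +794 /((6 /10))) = 8649 /593606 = 0.01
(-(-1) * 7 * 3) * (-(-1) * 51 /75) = 357 /25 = 14.28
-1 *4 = -4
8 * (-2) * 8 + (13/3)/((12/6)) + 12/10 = -3739/30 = -124.63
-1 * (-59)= 59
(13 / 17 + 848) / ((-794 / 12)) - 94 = -720980 / 6749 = -106.83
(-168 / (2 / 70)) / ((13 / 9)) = -52920 / 13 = -4070.77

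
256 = 256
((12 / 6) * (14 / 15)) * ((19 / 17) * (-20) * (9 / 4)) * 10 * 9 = -143640 / 17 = -8449.41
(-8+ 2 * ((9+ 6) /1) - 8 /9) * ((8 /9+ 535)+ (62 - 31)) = 969380 /81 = 11967.65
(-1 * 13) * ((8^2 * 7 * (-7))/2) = 20384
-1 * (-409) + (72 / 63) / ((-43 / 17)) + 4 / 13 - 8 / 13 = 1597445 / 3913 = 408.24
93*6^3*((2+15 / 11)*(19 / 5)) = 14121864 / 55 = 256761.16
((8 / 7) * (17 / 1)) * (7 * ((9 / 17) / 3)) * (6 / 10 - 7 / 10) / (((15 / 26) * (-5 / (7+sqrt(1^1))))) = 832 / 125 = 6.66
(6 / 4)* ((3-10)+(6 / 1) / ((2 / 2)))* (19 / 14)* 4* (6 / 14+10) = -84.92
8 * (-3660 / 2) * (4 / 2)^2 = -58560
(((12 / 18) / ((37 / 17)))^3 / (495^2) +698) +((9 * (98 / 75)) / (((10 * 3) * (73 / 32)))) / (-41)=3500329034456507302 / 5014828154122875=698.00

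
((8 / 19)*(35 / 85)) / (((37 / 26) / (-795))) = -1157520 / 11951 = -96.86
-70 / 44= -35 / 22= -1.59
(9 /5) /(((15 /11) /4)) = 132 /25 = 5.28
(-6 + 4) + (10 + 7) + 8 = 23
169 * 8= 1352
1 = 1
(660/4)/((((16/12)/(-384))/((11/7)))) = -522720/7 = -74674.29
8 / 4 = 2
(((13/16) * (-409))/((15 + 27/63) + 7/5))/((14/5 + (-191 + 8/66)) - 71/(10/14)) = 30705675/447018016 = 0.07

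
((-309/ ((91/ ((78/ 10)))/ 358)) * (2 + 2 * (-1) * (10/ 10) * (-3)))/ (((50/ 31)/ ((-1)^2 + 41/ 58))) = -2036993508/ 25375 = -80275.61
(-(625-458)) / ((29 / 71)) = -11857 / 29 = -408.86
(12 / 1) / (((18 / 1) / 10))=20 / 3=6.67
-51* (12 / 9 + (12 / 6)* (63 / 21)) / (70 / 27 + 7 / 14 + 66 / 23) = -464508 / 7405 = -62.73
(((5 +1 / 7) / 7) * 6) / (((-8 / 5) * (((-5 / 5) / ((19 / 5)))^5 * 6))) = 22284891 / 61250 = 363.83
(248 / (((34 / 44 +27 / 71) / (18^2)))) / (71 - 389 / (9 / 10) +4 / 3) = -1129588416 / 5833439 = -193.64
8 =8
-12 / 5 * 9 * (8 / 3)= -288 / 5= -57.60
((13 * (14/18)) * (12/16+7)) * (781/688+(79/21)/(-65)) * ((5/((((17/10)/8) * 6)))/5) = 31363103/473688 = 66.21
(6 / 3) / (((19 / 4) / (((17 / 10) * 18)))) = 1224 / 95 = 12.88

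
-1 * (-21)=21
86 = 86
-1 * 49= -49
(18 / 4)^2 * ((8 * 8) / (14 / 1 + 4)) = 72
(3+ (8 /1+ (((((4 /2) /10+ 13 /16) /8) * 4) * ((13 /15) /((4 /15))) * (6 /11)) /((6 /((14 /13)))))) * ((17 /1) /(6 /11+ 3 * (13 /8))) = 667879 /19080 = 35.00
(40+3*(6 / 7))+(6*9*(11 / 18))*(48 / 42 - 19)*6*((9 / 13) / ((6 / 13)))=-5261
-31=-31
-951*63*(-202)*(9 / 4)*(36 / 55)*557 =546025153842 / 55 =9927730069.85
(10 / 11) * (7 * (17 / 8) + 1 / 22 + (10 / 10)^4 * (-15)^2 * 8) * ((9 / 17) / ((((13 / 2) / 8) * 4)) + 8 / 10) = 42483658 / 26741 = 1588.71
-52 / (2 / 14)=-364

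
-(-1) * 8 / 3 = 8 / 3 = 2.67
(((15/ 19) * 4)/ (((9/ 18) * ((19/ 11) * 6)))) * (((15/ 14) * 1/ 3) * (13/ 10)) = 715/ 2527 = 0.28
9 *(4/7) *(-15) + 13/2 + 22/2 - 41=-1409/14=-100.64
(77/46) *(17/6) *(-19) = -24871/276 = -90.11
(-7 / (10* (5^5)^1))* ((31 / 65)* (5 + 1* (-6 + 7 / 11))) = 434 / 11171875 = 0.00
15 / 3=5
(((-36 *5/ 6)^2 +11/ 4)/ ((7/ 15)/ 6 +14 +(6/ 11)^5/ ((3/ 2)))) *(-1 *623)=-16303898938635/ 409036354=-39859.29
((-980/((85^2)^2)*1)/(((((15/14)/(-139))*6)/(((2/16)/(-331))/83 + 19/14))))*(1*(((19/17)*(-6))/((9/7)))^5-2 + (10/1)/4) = -37871370191026069063051/17812922166753877867500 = -2.13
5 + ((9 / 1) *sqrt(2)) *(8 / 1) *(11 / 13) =5 + 792 *sqrt(2) / 13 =91.16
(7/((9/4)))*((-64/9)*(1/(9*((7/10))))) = -2560/729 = -3.51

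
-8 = -8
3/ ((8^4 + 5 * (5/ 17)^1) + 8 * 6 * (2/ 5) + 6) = 85/ 116809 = 0.00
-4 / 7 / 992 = -1 / 1736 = -0.00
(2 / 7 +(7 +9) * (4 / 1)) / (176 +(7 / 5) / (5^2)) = 56250 / 154049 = 0.37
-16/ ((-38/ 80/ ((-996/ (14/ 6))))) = -14378.35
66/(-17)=-66/17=-3.88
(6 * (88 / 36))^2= 1936 / 9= 215.11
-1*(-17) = 17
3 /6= 1 /2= 0.50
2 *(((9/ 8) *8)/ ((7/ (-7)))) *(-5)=90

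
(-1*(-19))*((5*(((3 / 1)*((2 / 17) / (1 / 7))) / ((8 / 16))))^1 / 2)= 3990 / 17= 234.71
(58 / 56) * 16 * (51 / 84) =493 / 49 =10.06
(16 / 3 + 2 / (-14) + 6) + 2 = 277 / 21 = 13.19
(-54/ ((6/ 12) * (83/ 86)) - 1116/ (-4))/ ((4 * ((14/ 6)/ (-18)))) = -374463/ 1162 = -322.26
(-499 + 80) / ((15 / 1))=-419 / 15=-27.93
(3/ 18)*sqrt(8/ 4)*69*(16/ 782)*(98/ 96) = 49*sqrt(2)/ 204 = 0.34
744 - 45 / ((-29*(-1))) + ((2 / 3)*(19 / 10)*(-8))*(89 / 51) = 16078903 / 22185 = 724.76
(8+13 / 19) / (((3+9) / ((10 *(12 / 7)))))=1650 / 133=12.41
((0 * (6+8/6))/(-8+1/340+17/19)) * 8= 0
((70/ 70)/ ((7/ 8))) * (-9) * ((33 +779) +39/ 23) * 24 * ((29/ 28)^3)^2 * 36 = -2705104783961145/ 303063824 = -8925858.42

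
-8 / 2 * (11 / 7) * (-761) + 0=4783.43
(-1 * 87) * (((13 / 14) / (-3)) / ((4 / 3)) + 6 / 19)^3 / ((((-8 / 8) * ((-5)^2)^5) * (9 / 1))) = 20444101 / 35289555000000000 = 0.00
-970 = -970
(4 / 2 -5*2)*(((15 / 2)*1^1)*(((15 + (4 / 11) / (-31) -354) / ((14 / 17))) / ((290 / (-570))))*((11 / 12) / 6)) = -186698845 / 25172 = -7416.93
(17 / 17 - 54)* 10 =-530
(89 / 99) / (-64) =-89 / 6336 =-0.01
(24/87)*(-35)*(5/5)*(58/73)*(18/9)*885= -991200/73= -13578.08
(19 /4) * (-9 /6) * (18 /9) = -57 /4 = -14.25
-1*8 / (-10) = 4 / 5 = 0.80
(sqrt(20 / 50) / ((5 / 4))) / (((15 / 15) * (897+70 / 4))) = 0.00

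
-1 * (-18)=18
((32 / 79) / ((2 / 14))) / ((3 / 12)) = 896 / 79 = 11.34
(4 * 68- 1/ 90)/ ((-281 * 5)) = -24479/ 126450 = -0.19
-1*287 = -287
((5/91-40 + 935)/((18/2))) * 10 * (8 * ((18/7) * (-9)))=-117288000/637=-184125.59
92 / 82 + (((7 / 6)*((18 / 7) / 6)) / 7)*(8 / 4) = 363 / 287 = 1.26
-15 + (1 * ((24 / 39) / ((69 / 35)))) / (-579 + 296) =-15.00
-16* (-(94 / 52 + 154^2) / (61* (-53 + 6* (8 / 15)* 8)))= -24666520 / 108641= -227.05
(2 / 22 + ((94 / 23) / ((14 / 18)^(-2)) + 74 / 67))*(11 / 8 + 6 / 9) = 246760325 / 32952744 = 7.49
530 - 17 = 513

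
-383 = -383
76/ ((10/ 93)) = 3534/ 5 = 706.80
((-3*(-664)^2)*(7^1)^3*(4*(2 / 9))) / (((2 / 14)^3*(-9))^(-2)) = -95233536 / 343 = -277648.79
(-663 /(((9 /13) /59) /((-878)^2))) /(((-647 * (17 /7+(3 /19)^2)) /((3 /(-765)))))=-4855936496957 /45128250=-107603.03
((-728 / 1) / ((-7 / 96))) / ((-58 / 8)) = -39936 / 29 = -1377.10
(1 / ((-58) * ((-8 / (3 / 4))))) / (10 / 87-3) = -9 / 16064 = -0.00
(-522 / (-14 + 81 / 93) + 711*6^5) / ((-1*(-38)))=1125105867 / 7733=145494.10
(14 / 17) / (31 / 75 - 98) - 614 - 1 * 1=-76521195 / 124423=-615.01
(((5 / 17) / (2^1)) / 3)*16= 40 / 51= 0.78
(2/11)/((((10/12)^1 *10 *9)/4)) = 8/825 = 0.01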